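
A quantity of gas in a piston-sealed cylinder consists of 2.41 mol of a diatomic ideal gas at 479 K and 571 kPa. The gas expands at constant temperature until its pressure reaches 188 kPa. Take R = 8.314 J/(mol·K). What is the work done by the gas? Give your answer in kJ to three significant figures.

Isothermal process: W = nRT ln(V₂/V₁) = nRT ln(P₁/P₂).
W = (2.41)(8.314)(479) × ln(571/188)
  = 9598 × ln(3.037) = 9598 × 1.111
W_by_gas = 10662 J.

W ≈ 10.7 kJ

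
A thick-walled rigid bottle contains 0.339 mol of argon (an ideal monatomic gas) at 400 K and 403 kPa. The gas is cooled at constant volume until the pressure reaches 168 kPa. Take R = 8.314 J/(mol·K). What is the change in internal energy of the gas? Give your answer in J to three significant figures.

Constant volume ⇒ W = 0, so Q = ΔU = nCᵥΔT with Cᵥ = 3R/2 = 12.47 J/(mol·K).
At constant V, T₂/T₁ = P₂/P₁ ⇒ ΔT = T₁(P₂/P₁ − 1) = 400·(168/403 − 1) = -233.3 K.
ΔU = (0.339)(12.47)(-233.3) = -986.1 J.

ΔU ≈ -986 J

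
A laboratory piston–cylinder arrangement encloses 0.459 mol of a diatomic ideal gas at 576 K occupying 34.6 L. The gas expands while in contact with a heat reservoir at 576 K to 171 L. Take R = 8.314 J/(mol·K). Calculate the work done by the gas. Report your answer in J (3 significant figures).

Isothermal: W = nRT ln(V₂/V₁).
W = (0.459)(8.314)(576) × ln(171/34.6)
  = 2198 × 1.598
W_by_gas = 3512 J.

W ≈ 3510 J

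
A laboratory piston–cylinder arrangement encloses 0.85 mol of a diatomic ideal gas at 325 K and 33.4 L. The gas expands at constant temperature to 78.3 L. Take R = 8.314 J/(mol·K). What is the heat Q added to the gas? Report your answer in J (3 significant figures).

Isothermal ⇒ ΔU = 0, so Q = W = nRT ln(V₂/V₁).
Q = (0.85)(8.314)(325) ln(78.3/33.4) = 2297 × 0.852 = 1957 J.

Q ≈ 1960 J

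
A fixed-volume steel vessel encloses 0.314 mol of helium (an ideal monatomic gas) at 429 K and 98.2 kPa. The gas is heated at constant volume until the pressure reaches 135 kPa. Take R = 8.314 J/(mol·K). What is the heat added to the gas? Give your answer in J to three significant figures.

Q ≈ 630 J

Constant volume ⇒ W = 0, so Q = ΔU = nCᵥΔT with Cᵥ = 3R/2 = 12.47 J/(mol·K).
At constant V, T₂/T₁ = P₂/P₁ ⇒ ΔT = T₁(P₂/P₁ − 1) = 429·(135/98.2 − 1) = 160.8 K.
ΔU = (0.314)(12.47)(160.8) = 629.5 J.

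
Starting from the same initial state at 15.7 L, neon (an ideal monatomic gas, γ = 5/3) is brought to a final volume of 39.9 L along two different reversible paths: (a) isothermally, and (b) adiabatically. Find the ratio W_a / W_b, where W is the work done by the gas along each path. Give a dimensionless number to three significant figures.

W_a / W_b ≈ 1.34

Path (a) isothermal: W = P₁V₁ ln(V₂/V₁) → W_a/(P₁V₁) = 0.9327.
Path (b) adiabatic: W = P₁V₁(1 − (V₁/V₂)^(γ−1))/(γ−1) → W_b/(P₁V₁) = 0.6945.
W_a / W_b = 0.9327 / 0.6945 = 1.343.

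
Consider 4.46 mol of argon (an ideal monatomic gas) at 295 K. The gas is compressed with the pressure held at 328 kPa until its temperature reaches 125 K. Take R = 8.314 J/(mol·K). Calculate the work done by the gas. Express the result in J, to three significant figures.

W ≈ -6300 J

Isobaric: W = P ΔV = nR ΔT.
W = (4.46)(8.314)(125 − 295) = -6304 J.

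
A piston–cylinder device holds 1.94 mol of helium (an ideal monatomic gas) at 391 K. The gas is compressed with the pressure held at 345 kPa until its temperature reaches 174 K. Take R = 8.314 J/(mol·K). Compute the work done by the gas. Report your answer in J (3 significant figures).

Isobaric: W = P ΔV = nR ΔT.
W = (1.94)(8.314)(174 − 391) = -3500 J.

W ≈ -3500 J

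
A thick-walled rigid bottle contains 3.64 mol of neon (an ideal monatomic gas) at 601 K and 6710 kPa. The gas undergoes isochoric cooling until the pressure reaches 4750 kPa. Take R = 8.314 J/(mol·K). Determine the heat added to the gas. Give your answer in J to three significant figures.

Q ≈ -7970 J

Constant volume ⇒ W = 0, so Q = ΔU = nCᵥΔT with Cᵥ = 3R/2 = 12.47 J/(mol·K).
At constant V, T₂/T₁ = P₂/P₁ ⇒ ΔT = T₁(P₂/P₁ − 1) = 601·(4750/6710 − 1) = -175.6 K.
ΔU = (3.64)(12.47)(-175.6) = -7969 J.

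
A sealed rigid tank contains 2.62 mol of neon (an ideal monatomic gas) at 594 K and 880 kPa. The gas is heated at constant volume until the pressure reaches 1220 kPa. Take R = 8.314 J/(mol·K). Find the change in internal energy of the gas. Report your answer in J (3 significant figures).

Constant volume ⇒ W = 0, so Q = ΔU = nCᵥΔT with Cᵥ = 3R/2 = 12.47 J/(mol·K).
At constant V, T₂/T₁ = P₂/P₁ ⇒ ΔT = T₁(P₂/P₁ − 1) = 594·(1220/880 − 1) = 229.5 K.
ΔU = (2.62)(12.47)(229.5) = 7499 J.

ΔU ≈ 7500 J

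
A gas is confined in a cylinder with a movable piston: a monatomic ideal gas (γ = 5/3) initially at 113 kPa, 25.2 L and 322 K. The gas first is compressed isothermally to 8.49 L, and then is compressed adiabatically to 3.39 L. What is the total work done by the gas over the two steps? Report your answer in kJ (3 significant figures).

Step 1 (isothermal): W = P₁V₁ ln(V₂/V₁) = (2848) ln(8.49/25.2) = -3098 J.
After step 1: P = 335.4 kPa, V = 8.49 L, T = 322 K.
Step 2 (adiabatic): W = (P₁V₁ − P₂V₂)/(γ−1) = (2848 − 5252)/0.667 = -3606 J.
W_total = -3098 − 3606 = -6704 J.

W_total ≈ -6.70 kJ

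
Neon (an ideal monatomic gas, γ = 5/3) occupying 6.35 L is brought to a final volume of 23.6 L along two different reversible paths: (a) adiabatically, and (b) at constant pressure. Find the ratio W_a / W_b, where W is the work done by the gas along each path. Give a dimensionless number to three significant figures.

Path (a) adiabatic: W = P₁V₁(1 − (V₁/V₂)^(γ−1))/(γ−1) → W_a/(P₁V₁) = 0.8748.
Path (b) isobaric: W = P₁(V₂ − V₁) → W_b/(P₁V₁) = 2.717.
W_a / W_b = 0.8748 / 2.717 = 0.322.

W_a / W_b ≈ 0.322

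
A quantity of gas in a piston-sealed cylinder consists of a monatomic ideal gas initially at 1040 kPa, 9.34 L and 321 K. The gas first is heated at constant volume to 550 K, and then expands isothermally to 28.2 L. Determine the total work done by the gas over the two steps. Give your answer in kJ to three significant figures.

Step 1 (isochoric): W = 0 (constant volume).
After step 1: P = 1782 kPa (V unchanged).
Step 2 (isothermal): W = P₁V₁ ln(V₂/V₁) = (16643) ln(28.2/9.34) = 18391 J.
W_total = 0 + 18391 = 18391 J.

W_total ≈ 18.4 kJ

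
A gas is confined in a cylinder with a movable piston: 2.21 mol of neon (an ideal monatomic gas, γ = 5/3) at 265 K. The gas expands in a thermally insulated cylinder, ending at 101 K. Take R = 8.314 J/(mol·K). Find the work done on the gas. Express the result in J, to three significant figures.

W ≈ -4520 J

Adiabatic ⇒ Q = 0, so W_by = −ΔU = nCᵥ(T₁ − T₂).
Cᵥ = 3R/2 = 12.47 J/(mol·K).
W = (2.21)(12.47)(265 − 101) = 4520 J.
Work on gas = −W_by = -4520 J.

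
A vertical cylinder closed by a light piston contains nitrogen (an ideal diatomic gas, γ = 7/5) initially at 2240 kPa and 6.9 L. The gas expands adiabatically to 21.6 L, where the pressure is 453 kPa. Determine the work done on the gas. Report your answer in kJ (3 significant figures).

W ≈ -14.2 kJ

Adiabatic: W = (P₁V₁ − P₂V₂)/(γ − 1) with γ = 7/5.
P₁V₁ = 15456 J, P₂V₂ = 9785 J.
W = (15456 − 9785) / 0.4 = 14178 J.
Work on gas = −W_by = -14178 J.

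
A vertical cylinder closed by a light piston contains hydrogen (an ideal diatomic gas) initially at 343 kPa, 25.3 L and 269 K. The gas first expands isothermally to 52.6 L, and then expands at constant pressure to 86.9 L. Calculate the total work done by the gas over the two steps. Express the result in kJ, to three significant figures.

W_total ≈ 12.0 kJ

Step 1 (isothermal): W = P₁V₁ ln(V₂/V₁) = (8678) ln(52.6/25.3) = 6351 J.
After step 1: P = 165 kPa, V = 52.6 L, T = 269 K.
Step 2 (isobaric): W = PΔV = (165 kPa)(86.9 − 52.6 L) = 5659 J.
W_total = 6351 + 5659 = 12010 J.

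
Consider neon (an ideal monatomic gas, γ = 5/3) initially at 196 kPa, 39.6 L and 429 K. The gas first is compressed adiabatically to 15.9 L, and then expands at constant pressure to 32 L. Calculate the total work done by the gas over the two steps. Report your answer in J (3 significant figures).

W_total ≈ 4690 J

Step 1 (adiabatic): W = (P₁V₁ − P₂V₂)/(γ−1) = (7762 − 14261)/0.667 = -9749 J.
After step 1: P = 896.9 kPa, V = 15.9 L, T = 788.2 K.
Step 2 (isobaric): W = PΔV = (896.9 kPa)(32 − 15.9 L) = 14440 J.
W_total = -9749 + 14440 = 4691 J.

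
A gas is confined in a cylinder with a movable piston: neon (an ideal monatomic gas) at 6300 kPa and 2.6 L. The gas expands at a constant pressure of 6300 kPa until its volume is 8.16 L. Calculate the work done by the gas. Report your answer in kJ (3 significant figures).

Isobaric: W = P ΔV.
W = (6300 kPa)(8.16 − 2.6 L) = (6300)(5.56) = 35028 J.

W ≈ 35.0 kJ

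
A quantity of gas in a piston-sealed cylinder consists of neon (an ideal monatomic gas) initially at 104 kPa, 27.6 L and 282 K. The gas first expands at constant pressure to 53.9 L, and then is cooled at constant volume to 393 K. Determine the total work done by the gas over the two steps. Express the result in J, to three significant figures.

W_total ≈ 2740 J

Step 1 (isobaric): W = PΔV = (104 kPa)(53.9 − 27.6 L) = 2735 J.
Step 2 (isochoric): W = 0 (constant volume).
W_total = 2735 + 0 = 2735 J.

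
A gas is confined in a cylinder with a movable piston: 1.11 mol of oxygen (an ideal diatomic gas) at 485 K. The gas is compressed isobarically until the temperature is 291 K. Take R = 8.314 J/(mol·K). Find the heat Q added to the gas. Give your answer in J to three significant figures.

Isobaric: W = nRΔT = (1.11)(8.314)(-194) = -1790 J.
ΔU = nCᵥΔT with Cᵥ = 5R/2: ΔU = (1.11)(20.79)(-194) = -4476 J.
Q = ΔU + W = -4476 − 1790 = -6266 J.

Q ≈ -6270 J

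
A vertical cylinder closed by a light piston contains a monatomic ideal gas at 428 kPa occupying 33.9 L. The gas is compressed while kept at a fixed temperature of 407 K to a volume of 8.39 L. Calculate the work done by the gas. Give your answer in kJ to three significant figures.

Isothermal: W = nRT ln(V₂/V₁) = P₁V₁ ln(V₂/V₁).
P₁V₁ = (428 kPa)(33.9 L) = 14509 J.
W = 14509 × ln(8.39/33.9) = 14509 × -1.396
W_by_gas = -20260 J.

W ≈ -20.3 kJ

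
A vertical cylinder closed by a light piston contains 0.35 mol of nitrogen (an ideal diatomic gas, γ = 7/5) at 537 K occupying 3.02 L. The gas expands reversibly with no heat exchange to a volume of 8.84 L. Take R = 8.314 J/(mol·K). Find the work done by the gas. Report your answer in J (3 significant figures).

W ≈ 1360 J

Adiabatic: TV^(γ−1) = const with γ = 7/5.
T₂ = T₁ (V₁/V₂)^(γ−1) = 537 × (3.02/8.84)^0.4 = 537 × 0.6508 = 349.5 K.
W_by = nCᵥ(T₁ − T₂) = (0.35)(20.79)(537 − 349.5) = 1364 J.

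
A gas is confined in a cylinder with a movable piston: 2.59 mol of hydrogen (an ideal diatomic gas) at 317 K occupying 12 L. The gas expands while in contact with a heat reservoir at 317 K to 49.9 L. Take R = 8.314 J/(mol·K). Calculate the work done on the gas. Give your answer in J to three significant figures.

Isothermal: W = nRT ln(V₂/V₁).
W = (2.59)(8.314)(317) × ln(49.9/12)
  = 6826 × 1.425
W_by_gas = 9728 J; work on gas = −W_by = -9728 J.

W ≈ -9730 J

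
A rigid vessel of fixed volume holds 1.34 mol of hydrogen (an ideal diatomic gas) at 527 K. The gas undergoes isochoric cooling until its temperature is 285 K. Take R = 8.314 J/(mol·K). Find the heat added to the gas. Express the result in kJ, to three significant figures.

Constant volume ⇒ W = 0, so Q = ΔU = nCᵥΔT with Cᵥ = 5R/2 = 20.79 J/(mol·K).
ΔU = (1.34)(20.79)(285 − 527) = -6740 J.

Q ≈ -6.74 kJ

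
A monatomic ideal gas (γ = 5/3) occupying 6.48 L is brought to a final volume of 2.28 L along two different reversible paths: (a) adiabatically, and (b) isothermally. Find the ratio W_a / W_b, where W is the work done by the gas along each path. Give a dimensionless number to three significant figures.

Path (a) adiabatic: W = P₁V₁(1 − (V₁/V₂)^(γ−1))/(γ−1) → W_a/(P₁V₁) = -1.51.
Path (b) isothermal: W = P₁V₁ ln(V₂/V₁) → W_b/(P₁V₁) = -1.045.
W_a / W_b = -1.51 / -1.045 = 1.445.

W_a / W_b ≈ 1.45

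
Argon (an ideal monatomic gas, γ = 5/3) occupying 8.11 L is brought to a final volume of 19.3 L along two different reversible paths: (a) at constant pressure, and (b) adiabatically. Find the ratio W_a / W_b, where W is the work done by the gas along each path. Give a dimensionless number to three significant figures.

Path (a) isobaric: W = P₁(V₂ − V₁) → W_a/(P₁V₁) = 1.38.
Path (b) adiabatic: W = P₁V₁(1 − (V₁/V₂)^(γ−1))/(γ−1) → W_b/(P₁V₁) = 0.6585.
W_a / W_b = 1.38 / 0.6585 = 2.095.

W_a / W_b ≈ 2.10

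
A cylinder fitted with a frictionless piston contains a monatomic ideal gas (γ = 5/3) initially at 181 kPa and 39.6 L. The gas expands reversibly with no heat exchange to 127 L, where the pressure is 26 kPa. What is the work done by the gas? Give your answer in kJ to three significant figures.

W ≈ 5.80 kJ

Adiabatic: W = (P₁V₁ − P₂V₂)/(γ − 1) with γ = 5/3.
P₁V₁ = 7168 J, P₂V₂ = 3302 J.
W = (7168 − 3302) / 0.6667 = 5798 J.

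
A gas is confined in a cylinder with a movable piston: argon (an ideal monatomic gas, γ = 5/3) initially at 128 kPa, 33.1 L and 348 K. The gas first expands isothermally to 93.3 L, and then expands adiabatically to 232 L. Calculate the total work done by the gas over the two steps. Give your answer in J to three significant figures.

Step 1 (isothermal): W = P₁V₁ ln(V₂/V₁) = (4237) ln(93.3/33.1) = 4391 J.
After step 1: P = 45.41 kPa, V = 93.3 L, T = 348 K.
Step 2 (adiabatic): W = (P₁V₁ − P₂V₂)/(γ−1) = (4237 − 2308)/0.667 = 2893 J.
W_total = 4391 + 2893 = 7283 J.

W_total ≈ 7280 J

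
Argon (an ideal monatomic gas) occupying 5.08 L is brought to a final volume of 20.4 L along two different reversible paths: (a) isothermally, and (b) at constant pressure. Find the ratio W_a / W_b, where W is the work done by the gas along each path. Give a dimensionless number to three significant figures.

W_a / W_b ≈ 0.461

Path (a) isothermal: W = P₁V₁ ln(V₂/V₁) → W_a/(P₁V₁) = 1.39.
Path (b) isobaric: W = P₁(V₂ − V₁) → W_b/(P₁V₁) = 3.016.
W_a / W_b = 1.39 / 3.016 = 0.461.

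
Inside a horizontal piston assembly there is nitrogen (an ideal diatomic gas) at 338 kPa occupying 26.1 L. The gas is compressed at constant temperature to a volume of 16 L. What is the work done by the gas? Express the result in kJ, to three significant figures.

Isothermal: W = nRT ln(V₂/V₁) = P₁V₁ ln(V₂/V₁).
P₁V₁ = (338 kPa)(26.1 L) = 8822 J.
W = 8822 × ln(16/26.1) = 8822 × -0.4893
W_by_gas = -4317 J.

W ≈ -4.32 kJ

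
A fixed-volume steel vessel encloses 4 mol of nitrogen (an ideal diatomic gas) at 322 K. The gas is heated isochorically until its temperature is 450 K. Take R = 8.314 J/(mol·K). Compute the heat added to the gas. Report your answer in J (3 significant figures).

Constant volume ⇒ W = 0, so Q = ΔU = nCᵥΔT with Cᵥ = 5R/2 = 20.79 J/(mol·K).
ΔU = (4)(20.79)(450 − 322) = 10642 J.

Q ≈ 10600 J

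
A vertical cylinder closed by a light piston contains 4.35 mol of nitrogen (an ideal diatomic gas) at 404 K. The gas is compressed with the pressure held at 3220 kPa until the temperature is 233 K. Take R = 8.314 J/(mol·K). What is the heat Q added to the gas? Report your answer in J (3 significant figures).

Q ≈ -21600 J

Isobaric: W = nRΔT = (4.35)(8.314)(-171) = -6184 J.
ΔU = nCᵥΔT with Cᵥ = 5R/2: ΔU = (4.35)(20.79)(-171) = -15461 J.
Q = ΔU + W = -15461 − 6184 = -21645 J.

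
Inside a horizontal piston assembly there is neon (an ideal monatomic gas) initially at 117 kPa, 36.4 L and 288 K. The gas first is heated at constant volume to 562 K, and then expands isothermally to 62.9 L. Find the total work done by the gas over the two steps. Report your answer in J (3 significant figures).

Step 1 (isochoric): W = 0 (constant volume).
After step 1: P = 228.3 kPa (V unchanged).
Step 2 (isothermal): W = P₁V₁ ln(V₂/V₁) = (8311) ln(62.9/36.4) = 4546 J.
W_total = 0 + 4546 = 4546 J.

W_total ≈ 4550 J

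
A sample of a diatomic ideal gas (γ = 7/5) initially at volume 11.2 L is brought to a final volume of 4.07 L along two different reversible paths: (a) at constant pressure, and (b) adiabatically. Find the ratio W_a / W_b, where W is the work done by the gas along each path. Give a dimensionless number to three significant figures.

W_a / W_b ≈ 0.510

Path (a) isobaric: W = P₁(V₂ − V₁) → W_a/(P₁V₁) = -0.6366.
Path (b) adiabatic: W = P₁V₁(1 − (V₁/V₂)^(γ−1))/(γ−1) → W_b/(P₁V₁) = -1.248.
W_a / W_b = -0.6366 / -1.248 = 0.5101.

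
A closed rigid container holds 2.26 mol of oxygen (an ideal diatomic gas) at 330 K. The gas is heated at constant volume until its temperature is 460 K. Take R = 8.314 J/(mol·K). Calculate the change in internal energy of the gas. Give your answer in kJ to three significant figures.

Constant volume ⇒ W = 0, so Q = ΔU = nCᵥΔT with Cᵥ = 5R/2 = 20.79 J/(mol·K).
ΔU = (2.26)(20.79)(460 − 330) = 6107 J.

ΔU ≈ 6.11 kJ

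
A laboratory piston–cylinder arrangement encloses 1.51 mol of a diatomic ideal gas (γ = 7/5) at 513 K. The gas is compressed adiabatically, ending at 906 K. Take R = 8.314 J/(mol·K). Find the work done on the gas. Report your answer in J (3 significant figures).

W ≈ 12300 J

Adiabatic ⇒ Q = 0, so W_by = −ΔU = nCᵥ(T₁ − T₂).
Cᵥ = 5R/2 = 20.79 J/(mol·K).
W = (1.51)(20.79)(513 − 906) = -12334 J.
Work on gas = −W_by = 12334 J.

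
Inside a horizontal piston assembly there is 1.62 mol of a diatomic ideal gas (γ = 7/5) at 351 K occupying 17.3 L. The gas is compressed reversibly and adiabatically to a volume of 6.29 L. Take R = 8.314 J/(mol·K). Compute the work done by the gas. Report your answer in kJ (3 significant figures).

W ≈ -5.90 kJ

Adiabatic: TV^(γ−1) = const with γ = 7/5.
T₂ = T₁ (V₁/V₂)^(γ−1) = 351 × (17.3/6.29)^0.4 = 351 × 1.499 = 526.1 K.
W_by = nCᵥ(T₁ − T₂) = (1.62)(20.79)(351 − 526.1) = -5896 J.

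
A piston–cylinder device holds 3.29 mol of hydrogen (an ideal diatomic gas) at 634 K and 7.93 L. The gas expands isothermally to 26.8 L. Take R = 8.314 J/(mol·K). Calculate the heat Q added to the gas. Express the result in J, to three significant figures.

Isothermal ⇒ ΔU = 0, so Q = W = nRT ln(V₂/V₁).
Q = (3.29)(8.314)(634) ln(26.8/7.93) = 17342 × 1.218 = 21118 J.

Q ≈ 21100 J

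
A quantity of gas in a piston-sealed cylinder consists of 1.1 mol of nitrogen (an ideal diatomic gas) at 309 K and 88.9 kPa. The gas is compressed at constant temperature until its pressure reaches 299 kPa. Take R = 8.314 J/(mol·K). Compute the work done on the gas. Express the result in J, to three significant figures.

Isothermal process: W = nRT ln(V₂/V₁) = nRT ln(P₁/P₂).
W = (1.1)(8.314)(309) × ln(88.9/299)
  = 2826 × ln(0.2973) = 2826 × -1.213
W_by_gas = -3428 J; work on gas = −W_by = 3428 J.

W ≈ 3430 J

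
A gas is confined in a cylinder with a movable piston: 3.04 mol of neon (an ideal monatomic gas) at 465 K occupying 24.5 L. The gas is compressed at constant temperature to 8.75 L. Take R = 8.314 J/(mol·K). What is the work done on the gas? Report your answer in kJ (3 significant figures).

Isothermal: W = nRT ln(V₂/V₁).
W = (3.04)(8.314)(465) × ln(8.75/24.5)
  = 11753 × -1.03
W_by_gas = -12101 J; work on gas = −W_by = 12101 J.

W ≈ 12.1 kJ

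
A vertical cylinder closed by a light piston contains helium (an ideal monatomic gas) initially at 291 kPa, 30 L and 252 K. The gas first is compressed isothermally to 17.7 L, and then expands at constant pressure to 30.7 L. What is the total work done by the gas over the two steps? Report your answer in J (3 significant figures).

W_total ≈ 1810 J

Step 1 (isothermal): W = P₁V₁ ln(V₂/V₁) = (8730) ln(17.7/30) = -4606 J.
After step 1: P = 493.2 kPa, V = 17.7 L, T = 252 K.
Step 2 (isobaric): W = PΔV = (493.2 kPa)(30.7 − 17.7 L) = 6412 J.
W_total = -4606 + 6412 = 1806 J.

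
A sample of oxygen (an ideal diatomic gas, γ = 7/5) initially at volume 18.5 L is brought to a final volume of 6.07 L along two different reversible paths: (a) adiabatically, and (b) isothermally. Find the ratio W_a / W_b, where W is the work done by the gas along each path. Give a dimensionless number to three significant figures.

W_a / W_b ≈ 1.26

Path (a) adiabatic: W = P₁V₁(1 − (V₁/V₂)^(γ−1))/(γ−1) → W_a/(P₁V₁) = -1.404.
Path (b) isothermal: W = P₁V₁ ln(V₂/V₁) → W_b/(P₁V₁) = -1.114.
W_a / W_b = -1.404 / -1.114 = 1.26.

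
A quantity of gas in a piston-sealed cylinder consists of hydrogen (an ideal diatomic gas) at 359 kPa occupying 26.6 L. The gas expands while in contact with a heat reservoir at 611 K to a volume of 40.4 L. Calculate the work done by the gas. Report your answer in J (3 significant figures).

Isothermal: W = nRT ln(V₂/V₁) = P₁V₁ ln(V₂/V₁).
P₁V₁ = (359 kPa)(26.6 L) = 9549 J.
W = 9549 × ln(40.4/26.6) = 9549 × 0.4179
W_by_gas = 3991 J.

W ≈ 3990 J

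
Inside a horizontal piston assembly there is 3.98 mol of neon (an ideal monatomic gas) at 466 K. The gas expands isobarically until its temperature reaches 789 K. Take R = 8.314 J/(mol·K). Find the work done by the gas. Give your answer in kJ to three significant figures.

W ≈ 10.7 kJ

Isobaric: W = P ΔV = nR ΔT.
W = (3.98)(8.314)(789 − 466) = 10688 J.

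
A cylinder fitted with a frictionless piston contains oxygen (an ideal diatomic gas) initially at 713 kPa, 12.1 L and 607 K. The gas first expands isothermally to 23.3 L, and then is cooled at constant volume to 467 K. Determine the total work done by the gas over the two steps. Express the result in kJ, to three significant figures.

Step 1 (isothermal): W = P₁V₁ ln(V₂/V₁) = (8627) ln(23.3/12.1) = 5653 J.
Step 2 (isochoric): W = 0 (constant volume).
W_total = 5653 + 0 = 5653 J.

W_total ≈ 5.65 kJ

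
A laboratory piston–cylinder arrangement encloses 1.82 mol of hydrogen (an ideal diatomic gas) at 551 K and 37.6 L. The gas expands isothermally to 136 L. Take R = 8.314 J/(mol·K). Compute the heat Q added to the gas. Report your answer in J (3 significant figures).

Isothermal ⇒ ΔU = 0, so Q = W = nRT ln(V₂/V₁).
Q = (1.82)(8.314)(551) ln(136/37.6) = 8337 × 1.286 = 10719 J.

Q ≈ 10700 J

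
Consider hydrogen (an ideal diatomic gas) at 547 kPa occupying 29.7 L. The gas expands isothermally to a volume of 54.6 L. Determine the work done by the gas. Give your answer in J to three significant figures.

Isothermal: W = nRT ln(V₂/V₁) = P₁V₁ ln(V₂/V₁).
P₁V₁ = (547 kPa)(29.7 L) = 16246 J.
W = 16246 × ln(54.6/29.7) = 16246 × 0.6089
W_by_gas = 9892 J.

W ≈ 9890 J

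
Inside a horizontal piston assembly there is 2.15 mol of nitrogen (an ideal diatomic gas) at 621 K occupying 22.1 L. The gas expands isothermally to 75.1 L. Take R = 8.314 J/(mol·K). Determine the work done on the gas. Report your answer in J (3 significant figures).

W ≈ -13600 J

Isothermal: W = nRT ln(V₂/V₁).
W = (2.15)(8.314)(621) × ln(75.1/22.1)
  = 11100 × 1.223
W_by_gas = 13579 J; work on gas = −W_by = -13579 J.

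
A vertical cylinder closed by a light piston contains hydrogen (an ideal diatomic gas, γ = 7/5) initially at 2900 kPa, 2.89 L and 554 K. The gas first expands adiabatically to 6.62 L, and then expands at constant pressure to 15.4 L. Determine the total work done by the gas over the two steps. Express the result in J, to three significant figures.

W_total ≈ 13900 J

Step 1 (adiabatic): W = (P₁V₁ − P₂V₂)/(γ−1) = (8381 − 6016)/0.4 = 5912 J.
After step 1: P = 908.8 kPa, V = 6.62 L, T = 397.7 K.
Step 2 (isobaric): W = PΔV = (908.8 kPa)(15.4 − 6.62 L) = 7979 J.
W_total = 5912 + 7979 = 13891 J.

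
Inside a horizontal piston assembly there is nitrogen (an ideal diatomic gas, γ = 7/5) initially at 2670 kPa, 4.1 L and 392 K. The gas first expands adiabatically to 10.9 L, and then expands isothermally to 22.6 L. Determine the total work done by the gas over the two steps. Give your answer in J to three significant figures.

Step 1 (adiabatic): W = (P₁V₁ − P₂V₂)/(γ−1) = (10947 − 7404)/0.4 = 8859 J.
After step 1: P = 679.2 kPa, V = 10.9 L, T = 265.1 K.
Step 2 (isothermal): W = P₁V₁ ln(V₂/V₁) = (7404) ln(22.6/10.9) = 5399 J.
W_total = 8859 + 5399 = 14257 J.

W_total ≈ 14300 J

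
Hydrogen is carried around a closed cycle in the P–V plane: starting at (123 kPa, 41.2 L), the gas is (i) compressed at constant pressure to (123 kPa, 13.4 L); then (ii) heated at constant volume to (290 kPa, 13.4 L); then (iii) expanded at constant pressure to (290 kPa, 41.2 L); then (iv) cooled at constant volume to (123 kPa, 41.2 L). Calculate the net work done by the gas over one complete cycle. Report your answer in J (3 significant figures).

W_net ≈ 4640 J

Constant-volume legs do no work.
W(i) = (123)(13.4 − 41.2) = -3419 J; W(iii) = (290)(41.2 − 13.4) = 8062 J.
W_net = -3419 + 8062 = 4643 J (the clockwise enclosed area).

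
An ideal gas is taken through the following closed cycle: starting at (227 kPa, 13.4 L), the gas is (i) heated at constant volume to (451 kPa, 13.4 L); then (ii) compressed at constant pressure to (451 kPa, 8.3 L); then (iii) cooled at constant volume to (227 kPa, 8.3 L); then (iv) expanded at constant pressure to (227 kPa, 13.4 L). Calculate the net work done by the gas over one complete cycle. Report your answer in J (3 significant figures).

Constant-volume legs do no work.
W(ii) = (451)(8.3 − 13.4) = -2300 J; W(iv) = (227)(13.4 − 8.3) = 1158 J.
W_net = -2300 + 1158 = -1142 J (the counter-clockwise enclosed area).

W_net ≈ -1140 J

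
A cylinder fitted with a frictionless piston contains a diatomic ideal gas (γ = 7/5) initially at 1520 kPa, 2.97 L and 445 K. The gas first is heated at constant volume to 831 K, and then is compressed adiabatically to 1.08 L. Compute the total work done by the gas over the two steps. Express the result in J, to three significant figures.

W_total ≈ -10500 J

Step 1 (isochoric): W = 0 (constant volume).
After step 1: P = 2838 kPa (V unchanged).
Step 2 (adiabatic): W = (P₁V₁ − P₂V₂)/(γ−1) = (8430 − 12635)/0.4 = -10512 J.
W_total = 0 − 10512 = -10512 J.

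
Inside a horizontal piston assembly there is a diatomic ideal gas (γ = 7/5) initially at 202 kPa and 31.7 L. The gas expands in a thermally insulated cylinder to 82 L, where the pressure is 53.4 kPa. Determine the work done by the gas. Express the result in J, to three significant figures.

W ≈ 5060 J

Adiabatic: W = (P₁V₁ − P₂V₂)/(γ − 1) with γ = 7/5.
P₁V₁ = 6403 J, P₂V₂ = 4379 J.
W = (6403 − 4379) / 0.4 = 5062 J.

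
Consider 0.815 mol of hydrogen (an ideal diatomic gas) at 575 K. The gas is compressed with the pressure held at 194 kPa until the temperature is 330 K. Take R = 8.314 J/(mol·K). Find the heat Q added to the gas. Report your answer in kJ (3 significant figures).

Isobaric: W = nRΔT = (0.815)(8.314)(-245) = -1660 J.
ΔU = nCᵥΔT with Cᵥ = 5R/2: ΔU = (0.815)(20.79)(-245) = -4150 J.
Q = ΔU + W = -4150 − 1660 = -5810 J.

Q ≈ -5.81 kJ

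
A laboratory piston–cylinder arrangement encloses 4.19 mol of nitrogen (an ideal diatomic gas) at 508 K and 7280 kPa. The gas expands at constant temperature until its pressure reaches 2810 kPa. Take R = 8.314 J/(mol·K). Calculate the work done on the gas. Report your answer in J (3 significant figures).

Isothermal process: W = nRT ln(V₂/V₁) = nRT ln(P₁/P₂).
W = (4.19)(8.314)(508) × ln(7280/2810)
  = 17697 × ln(2.591) = 17697 × 0.9519
W_by_gas = 16846 J; work on gas = −W_by = -16846 J.

W ≈ -16800 J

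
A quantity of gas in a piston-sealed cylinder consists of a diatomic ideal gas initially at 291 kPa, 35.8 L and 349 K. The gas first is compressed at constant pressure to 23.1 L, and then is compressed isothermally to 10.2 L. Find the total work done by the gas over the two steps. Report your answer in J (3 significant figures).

Step 1 (isobaric): W = PΔV = (291 kPa)(23.1 − 35.8 L) = -3696 J.
After step 1: P = 291 kPa, V = 23.1 L, T = 225.2 K.
Step 2 (isothermal): W = P₁V₁ ln(V₂/V₁) = (6722) ln(10.2/23.1) = -5495 J.
W_total = -3696 − 5495 = -9191 J.

W_total ≈ -9190 J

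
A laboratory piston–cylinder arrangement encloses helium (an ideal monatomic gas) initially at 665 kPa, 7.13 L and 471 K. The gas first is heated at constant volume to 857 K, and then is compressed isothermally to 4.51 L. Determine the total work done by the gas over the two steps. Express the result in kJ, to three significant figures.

Step 1 (isochoric): W = 0 (constant volume).
After step 1: P = 1210 kPa (V unchanged).
Step 2 (isothermal): W = P₁V₁ ln(V₂/V₁) = (8627) ln(4.51/7.13) = -3951 J.
W_total = 0 − 3951 = -3951 J.

W_total ≈ -3.95 kJ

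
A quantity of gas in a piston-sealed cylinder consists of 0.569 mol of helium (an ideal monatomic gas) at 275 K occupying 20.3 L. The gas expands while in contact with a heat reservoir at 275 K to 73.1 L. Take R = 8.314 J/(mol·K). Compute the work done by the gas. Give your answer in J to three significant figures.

W ≈ 1670 J

Isothermal: W = nRT ln(V₂/V₁).
W = (0.569)(8.314)(275) × ln(73.1/20.3)
  = 1301 × 1.281
W_by_gas = 1667 J.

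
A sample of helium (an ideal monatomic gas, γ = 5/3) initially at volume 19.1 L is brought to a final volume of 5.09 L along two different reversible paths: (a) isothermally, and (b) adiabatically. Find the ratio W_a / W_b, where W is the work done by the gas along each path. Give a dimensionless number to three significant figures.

Path (a) isothermal: W = P₁V₁ ln(V₂/V₁) → W_a/(P₁V₁) = -1.322.
Path (b) adiabatic: W = P₁V₁(1 − (V₁/V₂)^(γ−1))/(γ−1) → W_b/(P₁V₁) = -2.122.
W_a / W_b = -1.322 / -2.122 = 0.6231.

W_a / W_b ≈ 0.623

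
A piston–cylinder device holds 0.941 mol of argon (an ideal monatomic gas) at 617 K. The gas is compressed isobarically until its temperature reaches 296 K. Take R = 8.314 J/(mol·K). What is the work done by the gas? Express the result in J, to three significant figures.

Isobaric: W = P ΔV = nR ΔT.
W = (0.941)(8.314)(296 − 617) = -2511 J.

W ≈ -2510 J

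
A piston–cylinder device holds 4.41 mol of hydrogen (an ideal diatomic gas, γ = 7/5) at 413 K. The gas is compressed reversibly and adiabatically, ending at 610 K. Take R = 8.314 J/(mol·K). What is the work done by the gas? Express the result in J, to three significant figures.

W ≈ -18100 J

Adiabatic ⇒ Q = 0, so W_by = −ΔU = nCᵥ(T₁ − T₂).
Cᵥ = 5R/2 = 20.79 J/(mol·K).
W = (4.41)(20.79)(413 − 610) = -18057 J.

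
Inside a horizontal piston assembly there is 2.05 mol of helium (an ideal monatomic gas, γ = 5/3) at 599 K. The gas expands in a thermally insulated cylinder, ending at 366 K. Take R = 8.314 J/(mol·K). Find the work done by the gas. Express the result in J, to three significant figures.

Adiabatic ⇒ Q = 0, so W_by = −ΔU = nCᵥ(T₁ − T₂).
Cᵥ = 3R/2 = 12.47 J/(mol·K).
W = (2.05)(12.47)(599 − 366) = 5957 J.

W ≈ 5960 J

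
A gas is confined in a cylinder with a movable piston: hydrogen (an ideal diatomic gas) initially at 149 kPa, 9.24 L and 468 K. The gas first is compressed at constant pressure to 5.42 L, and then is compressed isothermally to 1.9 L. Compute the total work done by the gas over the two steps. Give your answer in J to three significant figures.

Step 1 (isobaric): W = PΔV = (149 kPa)(5.42 − 9.24 L) = -569.2 J.
After step 1: P = 149 kPa, V = 5.42 L, T = 274.5 K.
Step 2 (isothermal): W = P₁V₁ ln(V₂/V₁) = (807.6) ln(1.9/5.42) = -846.5 J.
W_total = -569.2 − 846.5 = -1416 J.

W_total ≈ -1420 J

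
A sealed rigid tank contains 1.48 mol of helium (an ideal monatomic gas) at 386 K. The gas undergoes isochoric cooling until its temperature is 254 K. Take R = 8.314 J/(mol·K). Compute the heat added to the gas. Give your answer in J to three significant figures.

Constant volume ⇒ W = 0, so Q = ΔU = nCᵥΔT with Cᵥ = 3R/2 = 12.47 J/(mol·K).
ΔU = (1.48)(12.47)(254 − 386) = -2436 J.

Q ≈ -2440 J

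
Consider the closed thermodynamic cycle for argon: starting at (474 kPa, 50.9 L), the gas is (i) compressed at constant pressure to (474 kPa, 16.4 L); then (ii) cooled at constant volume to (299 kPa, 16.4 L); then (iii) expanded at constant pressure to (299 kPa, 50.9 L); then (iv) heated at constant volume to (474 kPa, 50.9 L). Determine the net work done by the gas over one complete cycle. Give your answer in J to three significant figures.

W_net ≈ -6040 J

Constant-volume legs do no work.
W(i) = (474)(16.4 − 50.9) = -16353 J; W(iii) = (299)(50.9 − 16.4) = 10316 J.
W_net = -16353 + 10316 = -6038 J (the counter-clockwise enclosed area).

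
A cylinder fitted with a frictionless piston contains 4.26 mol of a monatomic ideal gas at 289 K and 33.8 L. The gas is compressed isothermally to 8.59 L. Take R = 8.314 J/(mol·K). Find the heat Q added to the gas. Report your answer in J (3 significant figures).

Isothermal ⇒ ΔU = 0, so Q = W = nRT ln(V₂/V₁).
Q = (4.26)(8.314)(289) ln(8.59/33.8) = 10236 × -1.37 = -14021 J.

Q ≈ -14000 J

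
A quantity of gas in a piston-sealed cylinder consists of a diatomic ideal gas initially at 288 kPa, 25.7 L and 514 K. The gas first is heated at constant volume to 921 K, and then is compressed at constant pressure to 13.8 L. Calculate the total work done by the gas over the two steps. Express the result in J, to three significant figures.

W_total ≈ -6140 J

Step 1 (isochoric): W = 0 (constant volume).
After step 1: P = 516 kPa (V unchanged).
Step 2 (isobaric): W = PΔV = (516 kPa)(13.8 − 25.7 L) = -6141 J.
W_total = 0 − 6141 = -6141 J.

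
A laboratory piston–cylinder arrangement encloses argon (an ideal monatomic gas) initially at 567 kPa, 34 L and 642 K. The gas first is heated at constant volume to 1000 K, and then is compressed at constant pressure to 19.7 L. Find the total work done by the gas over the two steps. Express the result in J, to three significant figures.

W_total ≈ -12600 J

Step 1 (isochoric): W = 0 (constant volume).
After step 1: P = 883.2 kPa (V unchanged).
Step 2 (isobaric): W = PΔV = (883.2 kPa)(19.7 − 34 L) = -12629 J.
W_total = 0 − 12629 = -12629 J.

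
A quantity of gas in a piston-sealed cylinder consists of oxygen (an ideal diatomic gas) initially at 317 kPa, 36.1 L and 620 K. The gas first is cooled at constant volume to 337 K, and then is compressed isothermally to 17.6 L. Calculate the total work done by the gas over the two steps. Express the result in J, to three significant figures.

Step 1 (isochoric): W = 0 (constant volume).
After step 1: P = 172.3 kPa (V unchanged).
Step 2 (isothermal): W = P₁V₁ ln(V₂/V₁) = (6220) ln(17.6/36.1) = -4469 J.
W_total = 0 − 4469 = -4469 J.

W_total ≈ -4470 J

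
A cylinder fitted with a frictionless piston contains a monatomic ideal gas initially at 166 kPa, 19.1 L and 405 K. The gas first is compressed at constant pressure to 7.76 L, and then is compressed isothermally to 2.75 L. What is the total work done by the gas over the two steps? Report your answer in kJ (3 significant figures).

W_total ≈ -3.22 kJ

Step 1 (isobaric): W = PΔV = (166 kPa)(7.76 − 19.1 L) = -1882 J.
After step 1: P = 166 kPa, V = 7.76 L, T = 164.5 K.
Step 2 (isothermal): W = P₁V₁ ln(V₂/V₁) = (1288) ln(2.75/7.76) = -1336 J.
W_total = -1882 − 1336 = -3219 J.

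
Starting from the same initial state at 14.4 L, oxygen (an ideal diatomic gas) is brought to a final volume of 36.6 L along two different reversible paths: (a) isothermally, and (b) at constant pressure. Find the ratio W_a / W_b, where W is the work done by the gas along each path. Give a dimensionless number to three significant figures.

Path (a) isothermal: W = P₁V₁ ln(V₂/V₁) → W_a/(P₁V₁) = 0.9328.
Path (b) isobaric: W = P₁(V₂ − V₁) → W_b/(P₁V₁) = 1.542.
W_a / W_b = 0.9328 / 1.542 = 0.6051.

W_a / W_b ≈ 0.605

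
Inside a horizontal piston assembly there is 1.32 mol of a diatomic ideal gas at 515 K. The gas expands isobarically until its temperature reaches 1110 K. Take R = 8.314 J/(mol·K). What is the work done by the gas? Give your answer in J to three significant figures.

W ≈ 6530 J

Isobaric: W = P ΔV = nR ΔT.
W = (1.32)(8.314)(1110 − 515) = 6530 J.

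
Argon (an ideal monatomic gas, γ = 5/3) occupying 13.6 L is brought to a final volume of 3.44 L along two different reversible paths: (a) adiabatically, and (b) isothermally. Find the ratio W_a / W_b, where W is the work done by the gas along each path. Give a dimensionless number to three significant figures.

Path (a) adiabatic: W = P₁V₁(1 − (V₁/V₂)^(γ−1))/(γ−1) → W_a/(P₁V₁) = -2.25.
Path (b) isothermal: W = P₁V₁ ln(V₂/V₁) → W_b/(P₁V₁) = -1.375.
W_a / W_b = -2.25 / -1.375 = 1.637.

W_a / W_b ≈ 1.64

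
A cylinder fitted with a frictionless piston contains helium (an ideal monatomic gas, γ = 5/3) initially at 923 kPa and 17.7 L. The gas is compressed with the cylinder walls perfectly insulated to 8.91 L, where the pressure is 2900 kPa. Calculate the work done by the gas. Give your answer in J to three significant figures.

W ≈ -14300 J

Adiabatic: W = (P₁V₁ − P₂V₂)/(γ − 1) with γ = 5/3.
P₁V₁ = 16337 J, P₂V₂ = 25839 J.
W = (16337 − 25839) / 0.6667 = -14253 J.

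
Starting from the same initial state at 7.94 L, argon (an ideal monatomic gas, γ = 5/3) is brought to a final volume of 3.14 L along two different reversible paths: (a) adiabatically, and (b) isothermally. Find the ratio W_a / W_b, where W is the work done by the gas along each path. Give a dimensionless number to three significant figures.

W_a / W_b ≈ 1.38

Path (a) adiabatic: W = P₁V₁(1 − (V₁/V₂)^(γ−1))/(γ−1) → W_a/(P₁V₁) = -1.284.
Path (b) isothermal: W = P₁V₁ ln(V₂/V₁) → W_b/(P₁V₁) = -0.9277.
W_a / W_b = -1.284 / -0.9277 = 1.384.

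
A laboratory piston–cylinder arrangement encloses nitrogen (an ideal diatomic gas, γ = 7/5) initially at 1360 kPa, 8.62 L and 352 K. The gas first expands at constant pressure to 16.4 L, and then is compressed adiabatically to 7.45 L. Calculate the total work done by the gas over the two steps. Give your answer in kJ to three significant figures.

W_total ≈ -10.1 kJ

Step 1 (isobaric): W = PΔV = (1360 kPa)(16.4 − 8.62 L) = 10581 J.
After step 1: P = 1360 kPa, V = 16.4 L, T = 669.7 K.
Step 2 (adiabatic): W = (P₁V₁ − P₂V₂)/(γ−1) = (22304 − 30581)/0.4 = -20694 J.
W_total = 10581 − 20694 = -10113 J.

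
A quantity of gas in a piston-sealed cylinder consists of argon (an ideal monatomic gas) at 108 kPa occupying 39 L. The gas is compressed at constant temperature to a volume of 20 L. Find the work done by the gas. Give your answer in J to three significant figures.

Isothermal: W = nRT ln(V₂/V₁) = P₁V₁ ln(V₂/V₁).
P₁V₁ = (108 kPa)(39 L) = 4212 J.
W = 4212 × ln(20/39) = 4212 × -0.6678
W_by_gas = -2813 J.

W ≈ -2810 J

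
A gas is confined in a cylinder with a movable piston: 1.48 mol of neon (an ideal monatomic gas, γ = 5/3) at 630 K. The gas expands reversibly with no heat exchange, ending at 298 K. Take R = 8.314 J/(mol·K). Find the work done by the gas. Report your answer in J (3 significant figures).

Adiabatic ⇒ Q = 0, so W_by = −ΔU = nCᵥ(T₁ − T₂).
Cᵥ = 3R/2 = 12.47 J/(mol·K).
W = (1.48)(12.47)(630 − 298) = 6128 J.

W ≈ 6130 J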